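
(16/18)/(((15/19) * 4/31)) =1178/135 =8.73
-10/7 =-1.43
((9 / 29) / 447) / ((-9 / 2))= -2 / 12963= -0.00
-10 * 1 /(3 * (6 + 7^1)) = -10 /39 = -0.26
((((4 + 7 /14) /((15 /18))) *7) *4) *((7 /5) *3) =15876 /25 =635.04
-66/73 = -0.90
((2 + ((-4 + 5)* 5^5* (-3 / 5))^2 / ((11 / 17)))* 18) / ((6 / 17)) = 3048047997 / 11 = 277095272.45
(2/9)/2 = 1/9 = 0.11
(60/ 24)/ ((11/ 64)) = 160/ 11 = 14.55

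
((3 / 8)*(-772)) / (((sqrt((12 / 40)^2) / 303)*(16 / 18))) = -2631555 / 8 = -328944.38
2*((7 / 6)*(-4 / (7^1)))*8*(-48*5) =2560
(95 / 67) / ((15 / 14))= 266 / 201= 1.32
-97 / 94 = -1.03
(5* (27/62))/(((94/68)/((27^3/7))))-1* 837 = 36635922/10199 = 3592.11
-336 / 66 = -56 / 11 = -5.09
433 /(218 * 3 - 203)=433 /451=0.96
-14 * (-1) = 14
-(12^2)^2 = -20736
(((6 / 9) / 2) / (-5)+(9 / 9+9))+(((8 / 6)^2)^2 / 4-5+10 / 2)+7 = 7178 / 405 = 17.72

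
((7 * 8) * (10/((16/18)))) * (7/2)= 2205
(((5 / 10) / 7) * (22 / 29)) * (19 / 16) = 209 / 3248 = 0.06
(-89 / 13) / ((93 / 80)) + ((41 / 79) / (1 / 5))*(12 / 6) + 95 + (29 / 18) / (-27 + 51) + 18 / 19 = 24907588379 / 261318096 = 95.32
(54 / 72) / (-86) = -3 / 344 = -0.01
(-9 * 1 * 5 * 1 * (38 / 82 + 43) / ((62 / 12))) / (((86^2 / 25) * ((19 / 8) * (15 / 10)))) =-16038000 / 44651501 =-0.36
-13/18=-0.72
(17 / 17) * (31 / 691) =31 / 691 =0.04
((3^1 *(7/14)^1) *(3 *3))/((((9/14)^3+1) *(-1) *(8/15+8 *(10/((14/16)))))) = -972405/8383822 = -0.12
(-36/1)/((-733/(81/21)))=972/5131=0.19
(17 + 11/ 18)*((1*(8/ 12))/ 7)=317/ 189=1.68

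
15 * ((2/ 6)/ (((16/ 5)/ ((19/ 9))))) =3.30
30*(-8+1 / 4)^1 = -465 / 2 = -232.50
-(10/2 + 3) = -8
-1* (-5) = 5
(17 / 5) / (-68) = -1 / 20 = -0.05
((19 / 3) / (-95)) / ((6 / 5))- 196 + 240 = 791 / 18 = 43.94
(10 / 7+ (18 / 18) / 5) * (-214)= -12198 / 35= -348.51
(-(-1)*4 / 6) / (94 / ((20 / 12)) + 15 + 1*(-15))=5 / 423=0.01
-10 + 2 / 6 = -29 / 3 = -9.67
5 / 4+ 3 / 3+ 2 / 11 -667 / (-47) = 34377 / 2068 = 16.62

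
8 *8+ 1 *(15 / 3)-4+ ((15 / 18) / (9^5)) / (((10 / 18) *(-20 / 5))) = 10235159 / 157464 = 65.00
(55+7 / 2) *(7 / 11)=819 / 22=37.23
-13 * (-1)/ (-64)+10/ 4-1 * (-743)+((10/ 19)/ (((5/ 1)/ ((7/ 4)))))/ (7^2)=6343999/ 8512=745.30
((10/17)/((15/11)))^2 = 484/2601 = 0.19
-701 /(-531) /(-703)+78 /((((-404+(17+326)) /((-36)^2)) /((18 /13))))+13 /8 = -417696917731 /182166984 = -2292.93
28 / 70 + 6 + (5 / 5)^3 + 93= 502 / 5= 100.40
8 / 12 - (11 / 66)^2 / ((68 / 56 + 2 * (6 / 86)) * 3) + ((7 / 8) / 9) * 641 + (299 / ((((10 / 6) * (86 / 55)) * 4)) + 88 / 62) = 5460672527 / 58665330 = 93.08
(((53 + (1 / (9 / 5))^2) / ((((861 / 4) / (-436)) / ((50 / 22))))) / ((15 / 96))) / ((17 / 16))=-1134018560 / 767151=-1478.22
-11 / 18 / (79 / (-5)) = 0.04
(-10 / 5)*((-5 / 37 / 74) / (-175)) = -1 / 47915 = -0.00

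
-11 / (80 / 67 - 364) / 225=0.00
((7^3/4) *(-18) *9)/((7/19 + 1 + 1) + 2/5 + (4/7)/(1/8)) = -6158565/3254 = -1892.61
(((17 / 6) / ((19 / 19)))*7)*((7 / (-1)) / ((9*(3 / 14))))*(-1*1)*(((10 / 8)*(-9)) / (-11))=29155 / 396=73.62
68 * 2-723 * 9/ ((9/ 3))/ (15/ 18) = -12334/ 5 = -2466.80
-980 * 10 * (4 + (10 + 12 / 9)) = -450800 / 3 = -150266.67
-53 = -53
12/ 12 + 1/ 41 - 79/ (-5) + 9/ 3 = 4064/ 205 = 19.82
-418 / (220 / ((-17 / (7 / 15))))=969 / 14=69.21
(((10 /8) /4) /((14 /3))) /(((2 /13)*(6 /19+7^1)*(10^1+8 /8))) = 0.01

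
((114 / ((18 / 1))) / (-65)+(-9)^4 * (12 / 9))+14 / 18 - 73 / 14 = 71608987 / 8190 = 8743.47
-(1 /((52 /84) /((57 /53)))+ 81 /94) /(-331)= 168327 /21437546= 0.01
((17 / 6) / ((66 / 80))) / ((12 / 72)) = 680 / 33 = 20.61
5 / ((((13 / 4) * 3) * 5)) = 4 / 39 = 0.10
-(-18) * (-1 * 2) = -36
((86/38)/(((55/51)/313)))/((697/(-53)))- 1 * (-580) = 22710119/42845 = 530.05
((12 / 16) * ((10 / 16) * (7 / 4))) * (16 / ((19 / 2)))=105 / 76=1.38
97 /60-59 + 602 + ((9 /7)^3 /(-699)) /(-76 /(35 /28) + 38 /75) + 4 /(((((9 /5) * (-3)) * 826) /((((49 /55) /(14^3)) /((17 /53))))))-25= 16452889402313159 /31663510602570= 519.62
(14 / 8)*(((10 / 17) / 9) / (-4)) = -35 / 1224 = -0.03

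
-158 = -158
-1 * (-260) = 260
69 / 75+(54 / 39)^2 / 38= 77903 / 80275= 0.97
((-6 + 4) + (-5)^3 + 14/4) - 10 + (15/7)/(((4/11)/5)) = -104.04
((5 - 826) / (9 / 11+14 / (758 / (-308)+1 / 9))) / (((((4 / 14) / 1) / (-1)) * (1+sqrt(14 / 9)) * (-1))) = -205897769 / 204590+205897769 * sqrt(14) / 613770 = 248.80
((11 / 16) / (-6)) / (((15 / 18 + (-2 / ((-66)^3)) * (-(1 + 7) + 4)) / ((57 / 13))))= -7510833 / 12457744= -0.60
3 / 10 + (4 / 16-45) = -889 / 20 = -44.45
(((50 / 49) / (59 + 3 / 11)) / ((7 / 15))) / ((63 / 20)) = 13750 / 1174089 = 0.01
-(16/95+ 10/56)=-0.35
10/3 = 3.33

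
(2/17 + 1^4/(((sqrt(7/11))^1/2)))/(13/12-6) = -24 * sqrt(77)/413-24/1003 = -0.53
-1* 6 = -6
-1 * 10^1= -10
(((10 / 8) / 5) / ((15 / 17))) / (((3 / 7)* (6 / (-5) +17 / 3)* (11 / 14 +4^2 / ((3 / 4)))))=833 / 124486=0.01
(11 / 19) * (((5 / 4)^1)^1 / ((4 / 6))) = 165 / 152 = 1.09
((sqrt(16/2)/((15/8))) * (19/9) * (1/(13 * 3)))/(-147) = -304 * sqrt(2)/773955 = -0.00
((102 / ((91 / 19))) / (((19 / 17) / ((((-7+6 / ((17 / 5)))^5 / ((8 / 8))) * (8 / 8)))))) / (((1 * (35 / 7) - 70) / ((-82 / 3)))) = -915785749636 / 29060395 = -31513.19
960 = 960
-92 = -92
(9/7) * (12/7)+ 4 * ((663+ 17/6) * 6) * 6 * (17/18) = 13311664/147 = 90555.54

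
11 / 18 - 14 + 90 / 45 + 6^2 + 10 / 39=5819 / 234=24.87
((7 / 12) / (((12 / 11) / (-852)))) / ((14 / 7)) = -5467 / 24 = -227.79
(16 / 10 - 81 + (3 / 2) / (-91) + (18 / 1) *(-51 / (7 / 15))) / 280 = -1862369 / 254800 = -7.31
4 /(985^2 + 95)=1 /242580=0.00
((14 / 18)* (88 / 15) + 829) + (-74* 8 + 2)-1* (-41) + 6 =39226 / 135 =290.56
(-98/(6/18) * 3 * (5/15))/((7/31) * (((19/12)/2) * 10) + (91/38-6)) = 161.75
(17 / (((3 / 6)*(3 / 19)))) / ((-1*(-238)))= 19 / 21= 0.90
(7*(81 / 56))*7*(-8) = -567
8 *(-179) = -1432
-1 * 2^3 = -8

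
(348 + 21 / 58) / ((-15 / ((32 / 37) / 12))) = -1796 / 1073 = -1.67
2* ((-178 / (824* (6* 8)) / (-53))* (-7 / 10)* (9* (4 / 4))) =-1869 / 1746880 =-0.00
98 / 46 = 49 / 23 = 2.13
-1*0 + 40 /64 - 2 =-11 /8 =-1.38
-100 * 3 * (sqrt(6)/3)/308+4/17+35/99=991/1683 - 25 * sqrt(6)/77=-0.21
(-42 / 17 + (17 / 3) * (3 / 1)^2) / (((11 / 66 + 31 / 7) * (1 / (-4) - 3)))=-138600 / 42653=-3.25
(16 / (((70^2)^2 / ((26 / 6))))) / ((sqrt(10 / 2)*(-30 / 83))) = -1079*sqrt(5) / 675281250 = -0.00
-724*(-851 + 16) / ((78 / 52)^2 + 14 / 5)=12090800 / 101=119710.89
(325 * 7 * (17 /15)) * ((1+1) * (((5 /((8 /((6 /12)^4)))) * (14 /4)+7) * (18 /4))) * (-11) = -466350885 /256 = -1821683.14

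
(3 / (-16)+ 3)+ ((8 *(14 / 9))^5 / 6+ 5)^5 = 850430509194562605894464048830552338259404725804831 / 2791187376145922865138728112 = 304684134237106919354407.60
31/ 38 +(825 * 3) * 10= 940531/ 38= 24750.82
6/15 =2/5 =0.40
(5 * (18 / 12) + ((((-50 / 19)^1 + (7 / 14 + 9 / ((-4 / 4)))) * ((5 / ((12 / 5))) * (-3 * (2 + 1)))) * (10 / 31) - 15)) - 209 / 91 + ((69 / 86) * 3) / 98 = 928567450 / 16133299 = 57.56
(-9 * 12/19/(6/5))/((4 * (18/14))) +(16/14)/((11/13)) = 1257/2926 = 0.43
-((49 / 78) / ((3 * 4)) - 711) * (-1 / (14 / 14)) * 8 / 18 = -315.98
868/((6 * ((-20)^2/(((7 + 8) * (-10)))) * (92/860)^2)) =-10030825/2116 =-4740.47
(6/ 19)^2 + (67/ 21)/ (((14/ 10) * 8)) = 163271/ 424536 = 0.38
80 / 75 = 16 / 15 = 1.07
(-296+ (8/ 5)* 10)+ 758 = 478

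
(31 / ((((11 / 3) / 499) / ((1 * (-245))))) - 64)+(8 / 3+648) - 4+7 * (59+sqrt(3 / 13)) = -34076288 / 33+7 * sqrt(39) / 13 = -1032611.43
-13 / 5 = -2.60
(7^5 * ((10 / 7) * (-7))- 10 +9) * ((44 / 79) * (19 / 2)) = -70253678 / 79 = -889287.06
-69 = -69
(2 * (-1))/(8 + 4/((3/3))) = -1/6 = -0.17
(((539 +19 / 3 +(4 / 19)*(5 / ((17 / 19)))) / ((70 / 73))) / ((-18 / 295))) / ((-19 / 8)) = 240089408 / 61047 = 3932.86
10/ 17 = 0.59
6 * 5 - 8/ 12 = 88/ 3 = 29.33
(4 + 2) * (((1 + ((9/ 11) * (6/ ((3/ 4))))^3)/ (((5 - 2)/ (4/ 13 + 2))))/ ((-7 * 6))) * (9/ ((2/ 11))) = -16856055/ 11011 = -1530.84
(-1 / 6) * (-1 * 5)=5 / 6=0.83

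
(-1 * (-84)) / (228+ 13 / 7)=588 / 1609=0.37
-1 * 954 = -954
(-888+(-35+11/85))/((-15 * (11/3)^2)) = 235332/51425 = 4.58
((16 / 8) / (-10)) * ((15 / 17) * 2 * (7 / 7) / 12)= -1 / 34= -0.03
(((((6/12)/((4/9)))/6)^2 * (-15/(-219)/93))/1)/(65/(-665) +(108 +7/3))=5985/25481162752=0.00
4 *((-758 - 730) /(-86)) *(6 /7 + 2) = 59520 /301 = 197.74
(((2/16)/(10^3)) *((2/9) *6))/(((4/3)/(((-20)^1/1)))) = -1/400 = -0.00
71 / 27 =2.63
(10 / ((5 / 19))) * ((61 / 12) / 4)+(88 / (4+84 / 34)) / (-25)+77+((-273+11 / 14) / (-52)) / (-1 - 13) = 475356457 / 3822000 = 124.37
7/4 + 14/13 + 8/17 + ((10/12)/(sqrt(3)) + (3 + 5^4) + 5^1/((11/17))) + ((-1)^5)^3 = 5*sqrt(3)/18 + 6204153/9724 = 638.51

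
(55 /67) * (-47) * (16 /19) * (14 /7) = -82720 /1273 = -64.98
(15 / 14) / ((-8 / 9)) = -135 / 112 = -1.21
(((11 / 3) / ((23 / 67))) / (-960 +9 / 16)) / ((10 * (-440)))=67 / 26480475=0.00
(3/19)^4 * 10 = 810/130321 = 0.01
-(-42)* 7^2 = 2058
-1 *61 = -61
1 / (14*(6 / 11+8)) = 11 / 1316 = 0.01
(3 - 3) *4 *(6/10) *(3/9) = 0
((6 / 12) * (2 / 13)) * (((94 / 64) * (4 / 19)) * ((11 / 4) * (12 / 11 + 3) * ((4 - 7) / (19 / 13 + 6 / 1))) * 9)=-57105 / 58976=-0.97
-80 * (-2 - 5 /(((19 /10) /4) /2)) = 35040 /19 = 1844.21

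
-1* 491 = -491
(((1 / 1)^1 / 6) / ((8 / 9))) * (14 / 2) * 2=21 / 8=2.62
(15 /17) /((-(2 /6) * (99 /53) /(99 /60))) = -159 /68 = -2.34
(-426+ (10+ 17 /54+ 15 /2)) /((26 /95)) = -1046995 /702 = -1491.45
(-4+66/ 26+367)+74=5714/ 13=439.54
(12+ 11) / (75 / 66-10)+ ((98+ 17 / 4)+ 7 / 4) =19774 / 195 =101.41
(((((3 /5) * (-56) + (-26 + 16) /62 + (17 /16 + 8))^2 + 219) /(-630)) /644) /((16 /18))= -5098867609 /2218080256000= -0.00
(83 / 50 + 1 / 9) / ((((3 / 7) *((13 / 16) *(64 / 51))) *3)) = 94843 / 70200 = 1.35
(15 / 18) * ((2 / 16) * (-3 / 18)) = -5 / 288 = -0.02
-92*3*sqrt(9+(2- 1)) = -872.79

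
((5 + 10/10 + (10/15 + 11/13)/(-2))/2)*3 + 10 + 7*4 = 2385/52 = 45.87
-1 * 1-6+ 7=0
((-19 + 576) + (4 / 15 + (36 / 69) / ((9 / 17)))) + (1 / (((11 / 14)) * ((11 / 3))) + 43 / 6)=47235799 / 83490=565.77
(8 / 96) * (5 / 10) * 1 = 1 / 24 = 0.04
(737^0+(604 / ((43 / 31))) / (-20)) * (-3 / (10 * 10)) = 6699 / 10750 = 0.62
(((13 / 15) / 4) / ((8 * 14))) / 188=13 / 1263360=0.00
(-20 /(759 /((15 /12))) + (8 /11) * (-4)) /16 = -203 /1104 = -0.18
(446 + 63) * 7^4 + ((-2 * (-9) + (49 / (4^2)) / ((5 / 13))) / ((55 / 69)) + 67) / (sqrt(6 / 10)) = 438113 * sqrt(15) / 13200 + 1222109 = 1222237.55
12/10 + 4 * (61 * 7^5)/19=215838.46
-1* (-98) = 98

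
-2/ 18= -1/ 9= -0.11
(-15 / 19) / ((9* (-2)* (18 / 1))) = 5 / 2052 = 0.00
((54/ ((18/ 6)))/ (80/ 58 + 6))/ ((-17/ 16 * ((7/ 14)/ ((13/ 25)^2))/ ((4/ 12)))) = -0.41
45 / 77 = 0.58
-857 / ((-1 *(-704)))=-857 / 704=-1.22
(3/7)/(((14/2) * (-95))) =-3/4655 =-0.00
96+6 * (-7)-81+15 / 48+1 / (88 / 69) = -4559 / 176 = -25.90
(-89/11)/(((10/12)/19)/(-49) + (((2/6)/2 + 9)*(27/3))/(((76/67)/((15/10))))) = -3977232/53627365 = -0.07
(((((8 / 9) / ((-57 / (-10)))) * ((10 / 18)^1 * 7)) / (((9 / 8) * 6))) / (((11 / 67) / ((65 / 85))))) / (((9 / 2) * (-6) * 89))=-9755200 / 56016892899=-0.00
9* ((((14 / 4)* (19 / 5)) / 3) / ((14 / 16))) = 228 / 5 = 45.60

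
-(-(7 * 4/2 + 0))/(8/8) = 14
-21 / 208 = -0.10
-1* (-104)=104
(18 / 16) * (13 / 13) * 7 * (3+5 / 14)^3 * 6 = 2803221 / 1568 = 1787.77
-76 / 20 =-19 / 5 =-3.80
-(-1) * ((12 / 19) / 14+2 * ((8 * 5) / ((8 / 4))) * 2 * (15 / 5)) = 31926 / 133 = 240.05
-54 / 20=-27 / 10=-2.70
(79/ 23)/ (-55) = -79/ 1265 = -0.06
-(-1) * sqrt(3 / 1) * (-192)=-332.55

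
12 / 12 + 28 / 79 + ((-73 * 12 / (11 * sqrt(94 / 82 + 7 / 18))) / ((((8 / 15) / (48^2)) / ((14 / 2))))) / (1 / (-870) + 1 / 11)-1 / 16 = 1633 / 1264-69139526400 * sqrt(92906) / 973247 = -21653354.29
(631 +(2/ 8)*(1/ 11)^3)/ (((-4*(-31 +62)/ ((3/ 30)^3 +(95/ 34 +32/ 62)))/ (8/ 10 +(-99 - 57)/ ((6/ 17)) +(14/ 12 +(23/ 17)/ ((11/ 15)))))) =7383.47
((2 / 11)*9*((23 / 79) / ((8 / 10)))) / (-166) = -1035 / 288508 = -0.00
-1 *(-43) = 43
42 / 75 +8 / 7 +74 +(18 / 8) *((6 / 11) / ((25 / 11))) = 5337 / 70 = 76.24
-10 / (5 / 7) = -14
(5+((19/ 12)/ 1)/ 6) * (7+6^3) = 84517/ 72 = 1173.85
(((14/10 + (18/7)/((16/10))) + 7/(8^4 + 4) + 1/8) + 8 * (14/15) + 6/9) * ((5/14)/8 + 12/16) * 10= 172678601/1928640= 89.53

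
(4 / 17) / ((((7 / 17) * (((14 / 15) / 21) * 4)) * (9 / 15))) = 75 / 14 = 5.36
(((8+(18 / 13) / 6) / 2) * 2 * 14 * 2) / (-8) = -749 / 26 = -28.81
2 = 2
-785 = -785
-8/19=-0.42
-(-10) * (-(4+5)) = -90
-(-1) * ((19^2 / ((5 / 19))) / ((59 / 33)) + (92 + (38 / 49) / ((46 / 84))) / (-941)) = 34287360047 / 44692795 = 767.18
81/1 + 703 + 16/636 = 124660/159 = 784.03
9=9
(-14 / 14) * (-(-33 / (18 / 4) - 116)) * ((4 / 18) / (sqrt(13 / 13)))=-740 / 27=-27.41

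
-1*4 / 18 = -2 / 9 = -0.22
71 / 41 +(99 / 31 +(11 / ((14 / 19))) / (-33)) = 4.47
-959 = -959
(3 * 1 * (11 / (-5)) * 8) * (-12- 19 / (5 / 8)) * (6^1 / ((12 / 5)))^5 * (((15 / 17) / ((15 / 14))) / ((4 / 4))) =180044.12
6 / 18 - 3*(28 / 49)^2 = -95 / 147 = -0.65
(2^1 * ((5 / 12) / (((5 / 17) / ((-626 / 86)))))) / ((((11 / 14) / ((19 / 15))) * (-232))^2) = -0.00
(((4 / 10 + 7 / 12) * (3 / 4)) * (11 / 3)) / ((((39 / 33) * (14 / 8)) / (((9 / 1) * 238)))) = 364089 / 130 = 2800.68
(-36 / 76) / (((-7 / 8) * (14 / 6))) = 216 / 931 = 0.23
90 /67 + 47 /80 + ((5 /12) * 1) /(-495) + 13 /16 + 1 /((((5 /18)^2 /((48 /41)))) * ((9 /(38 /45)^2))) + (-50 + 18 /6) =-87817836563 /2039647500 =-43.06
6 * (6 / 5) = 36 / 5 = 7.20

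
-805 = -805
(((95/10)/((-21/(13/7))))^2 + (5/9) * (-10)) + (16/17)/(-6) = -7356743/1469412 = -5.01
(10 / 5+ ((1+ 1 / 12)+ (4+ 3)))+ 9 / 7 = 955 / 84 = 11.37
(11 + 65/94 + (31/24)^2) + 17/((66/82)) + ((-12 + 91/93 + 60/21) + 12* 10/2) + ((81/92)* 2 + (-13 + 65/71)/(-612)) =158041355900429/1793939805504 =88.10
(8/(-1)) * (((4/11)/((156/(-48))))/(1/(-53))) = -6784/143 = -47.44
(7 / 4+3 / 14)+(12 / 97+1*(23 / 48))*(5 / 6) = 482365 / 195552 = 2.47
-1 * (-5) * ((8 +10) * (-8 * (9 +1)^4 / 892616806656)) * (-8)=25000 / 387420489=0.00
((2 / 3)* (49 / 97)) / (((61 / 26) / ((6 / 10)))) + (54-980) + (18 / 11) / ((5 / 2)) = -60222354 / 65087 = -925.26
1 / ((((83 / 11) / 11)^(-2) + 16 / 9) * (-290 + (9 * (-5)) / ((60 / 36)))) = -62001 / 76711781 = -0.00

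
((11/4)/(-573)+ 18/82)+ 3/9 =17167/31324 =0.55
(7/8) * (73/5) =511/40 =12.78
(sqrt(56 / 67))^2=56 / 67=0.84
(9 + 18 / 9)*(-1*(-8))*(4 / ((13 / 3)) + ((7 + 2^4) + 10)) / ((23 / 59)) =2289672 / 299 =7657.77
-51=-51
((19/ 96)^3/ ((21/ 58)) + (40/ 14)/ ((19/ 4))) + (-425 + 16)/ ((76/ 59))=-55932658963/ 176504832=-316.89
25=25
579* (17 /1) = 9843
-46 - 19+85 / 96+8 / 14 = -42701 / 672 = -63.54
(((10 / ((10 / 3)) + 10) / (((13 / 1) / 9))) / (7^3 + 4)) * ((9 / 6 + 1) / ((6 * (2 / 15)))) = 225 / 2776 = 0.08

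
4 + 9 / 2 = 17 / 2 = 8.50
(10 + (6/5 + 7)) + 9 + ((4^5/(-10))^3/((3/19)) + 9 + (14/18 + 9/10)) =-15300735767/2250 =-6800327.01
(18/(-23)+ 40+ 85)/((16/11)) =31427/368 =85.40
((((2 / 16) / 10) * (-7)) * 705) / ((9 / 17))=-5593 / 48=-116.52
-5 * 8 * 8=-320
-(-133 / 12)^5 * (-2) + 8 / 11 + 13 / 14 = -3204400420721 / 9580032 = -334487.44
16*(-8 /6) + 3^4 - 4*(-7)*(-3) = -73 /3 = -24.33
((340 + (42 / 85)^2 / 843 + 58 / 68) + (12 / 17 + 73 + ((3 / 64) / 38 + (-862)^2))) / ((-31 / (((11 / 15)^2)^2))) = -53744651233136121731 / 7748800362000000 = -6935.87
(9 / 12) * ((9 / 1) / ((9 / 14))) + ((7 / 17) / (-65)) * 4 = 23149 / 2210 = 10.47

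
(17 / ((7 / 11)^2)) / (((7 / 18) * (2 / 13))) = 240669 / 343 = 701.66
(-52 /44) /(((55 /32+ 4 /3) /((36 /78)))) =-576 /3223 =-0.18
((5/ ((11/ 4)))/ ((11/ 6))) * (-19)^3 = -823080/ 121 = -6802.31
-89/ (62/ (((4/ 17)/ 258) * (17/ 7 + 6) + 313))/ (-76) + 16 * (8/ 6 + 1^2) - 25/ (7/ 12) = 9361519/ 24111304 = 0.39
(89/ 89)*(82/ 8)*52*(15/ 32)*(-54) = -215865/ 16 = -13491.56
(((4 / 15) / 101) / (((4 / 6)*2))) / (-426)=-0.00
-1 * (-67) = 67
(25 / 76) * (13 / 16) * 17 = 4.54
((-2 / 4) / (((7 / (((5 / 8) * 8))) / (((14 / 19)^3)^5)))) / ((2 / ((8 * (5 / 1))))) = -1111200682555801600 / 15181127029874798299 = -0.07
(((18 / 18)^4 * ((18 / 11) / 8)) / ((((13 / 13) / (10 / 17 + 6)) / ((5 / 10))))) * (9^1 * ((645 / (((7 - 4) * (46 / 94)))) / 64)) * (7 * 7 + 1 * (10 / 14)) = 71209935 / 34408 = 2069.57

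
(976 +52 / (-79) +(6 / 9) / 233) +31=55571357 / 55221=1006.34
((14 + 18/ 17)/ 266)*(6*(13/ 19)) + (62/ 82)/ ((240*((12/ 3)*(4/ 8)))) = 197816849/ 845433120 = 0.23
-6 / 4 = -3 / 2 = -1.50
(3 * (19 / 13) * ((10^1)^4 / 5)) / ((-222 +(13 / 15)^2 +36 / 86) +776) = 15.80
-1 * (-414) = 414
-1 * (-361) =361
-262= -262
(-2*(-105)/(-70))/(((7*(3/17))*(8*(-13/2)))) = 17/364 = 0.05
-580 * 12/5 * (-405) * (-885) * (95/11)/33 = -130573338.84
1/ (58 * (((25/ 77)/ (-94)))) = -3619/ 725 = -4.99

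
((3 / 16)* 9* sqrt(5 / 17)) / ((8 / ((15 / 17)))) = 405* sqrt(85) / 36992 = 0.10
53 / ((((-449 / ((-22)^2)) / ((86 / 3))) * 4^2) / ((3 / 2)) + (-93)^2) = 275759 / 44998951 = 0.01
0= 0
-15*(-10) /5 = 30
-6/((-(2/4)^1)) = 12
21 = 21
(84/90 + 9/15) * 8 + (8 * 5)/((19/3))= 5296/285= 18.58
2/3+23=71/3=23.67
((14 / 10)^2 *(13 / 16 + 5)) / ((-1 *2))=-5.70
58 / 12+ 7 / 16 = 253 / 48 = 5.27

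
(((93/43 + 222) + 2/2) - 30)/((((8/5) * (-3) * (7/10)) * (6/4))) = -104900/2709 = -38.72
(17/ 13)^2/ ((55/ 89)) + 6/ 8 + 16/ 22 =157809/ 37180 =4.24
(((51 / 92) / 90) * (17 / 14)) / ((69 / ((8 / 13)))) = 289 / 4332510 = 0.00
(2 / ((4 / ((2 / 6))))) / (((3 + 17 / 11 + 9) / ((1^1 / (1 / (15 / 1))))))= 55 / 298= 0.18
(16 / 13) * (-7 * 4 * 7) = -3136 / 13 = -241.23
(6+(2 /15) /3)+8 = 632 /45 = 14.04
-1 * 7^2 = -49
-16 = -16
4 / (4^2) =1 / 4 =0.25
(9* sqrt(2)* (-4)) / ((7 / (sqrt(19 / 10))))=-36* sqrt(95) / 35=-10.03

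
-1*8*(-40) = 320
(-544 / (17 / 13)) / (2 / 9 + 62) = -234 / 35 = -6.69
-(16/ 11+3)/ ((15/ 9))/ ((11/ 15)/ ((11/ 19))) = -441/ 209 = -2.11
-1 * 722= -722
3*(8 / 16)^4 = 3 / 16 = 0.19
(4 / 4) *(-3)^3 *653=-17631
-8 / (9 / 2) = -16 / 9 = -1.78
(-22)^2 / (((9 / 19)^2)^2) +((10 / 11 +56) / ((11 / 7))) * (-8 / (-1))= 7862121460 / 793881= 9903.40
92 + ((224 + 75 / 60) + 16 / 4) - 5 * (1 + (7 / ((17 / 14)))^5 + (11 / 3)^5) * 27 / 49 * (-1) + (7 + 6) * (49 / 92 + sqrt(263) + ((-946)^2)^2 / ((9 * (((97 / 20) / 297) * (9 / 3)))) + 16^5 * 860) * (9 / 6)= 39 * sqrt(263) / 2 + 56577059639392409040321827 / 1596521287368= 35437710782528.52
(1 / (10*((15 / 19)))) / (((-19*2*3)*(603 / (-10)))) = 1 / 54270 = 0.00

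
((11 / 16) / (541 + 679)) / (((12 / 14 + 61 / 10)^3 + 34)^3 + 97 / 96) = 4161465721875000 / 376301975456238432496450241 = 0.00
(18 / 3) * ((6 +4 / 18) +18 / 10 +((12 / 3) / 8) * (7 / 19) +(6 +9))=39683 / 285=139.24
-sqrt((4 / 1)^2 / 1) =-4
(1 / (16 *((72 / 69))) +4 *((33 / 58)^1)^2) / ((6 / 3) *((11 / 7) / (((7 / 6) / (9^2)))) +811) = 21438431 / 16286388864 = 0.00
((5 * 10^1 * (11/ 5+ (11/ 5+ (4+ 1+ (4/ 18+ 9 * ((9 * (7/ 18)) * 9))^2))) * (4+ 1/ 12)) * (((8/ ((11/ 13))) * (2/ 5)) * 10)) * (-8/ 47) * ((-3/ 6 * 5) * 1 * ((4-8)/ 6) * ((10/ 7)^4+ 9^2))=-277356744095735200/ 18467757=-15018431534.25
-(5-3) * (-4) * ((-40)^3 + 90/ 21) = -3583760/ 7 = -511965.71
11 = 11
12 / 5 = 2.40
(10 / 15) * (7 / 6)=7 / 9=0.78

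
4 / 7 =0.57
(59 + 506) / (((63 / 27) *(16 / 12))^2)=45765 / 784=58.37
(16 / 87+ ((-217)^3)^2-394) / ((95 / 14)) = 127176155248870574 / 8265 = 15387314609663.71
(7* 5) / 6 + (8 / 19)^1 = 713 / 114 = 6.25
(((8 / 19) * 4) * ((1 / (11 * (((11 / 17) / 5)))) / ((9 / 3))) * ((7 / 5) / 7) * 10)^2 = 29593600 / 47568609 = 0.62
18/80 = 9/40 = 0.22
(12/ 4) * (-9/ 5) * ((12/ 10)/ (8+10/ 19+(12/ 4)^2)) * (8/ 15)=-0.20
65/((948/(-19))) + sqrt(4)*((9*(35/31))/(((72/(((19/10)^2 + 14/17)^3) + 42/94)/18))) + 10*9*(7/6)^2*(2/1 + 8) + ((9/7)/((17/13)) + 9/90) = 225777478510727354544661/149310206181562416060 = 1512.14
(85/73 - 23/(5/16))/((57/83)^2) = -60712757/395295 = -153.59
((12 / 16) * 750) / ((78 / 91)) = 2625 / 4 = 656.25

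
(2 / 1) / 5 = 2 / 5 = 0.40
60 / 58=30 / 29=1.03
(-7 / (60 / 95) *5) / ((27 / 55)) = -36575 / 324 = -112.89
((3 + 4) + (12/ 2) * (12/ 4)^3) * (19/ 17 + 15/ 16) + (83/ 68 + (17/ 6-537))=-151471/ 816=-185.63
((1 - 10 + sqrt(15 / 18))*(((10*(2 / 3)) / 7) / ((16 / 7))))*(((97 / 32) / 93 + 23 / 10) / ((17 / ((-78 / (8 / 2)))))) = 1353651 / 134912 - 451217*sqrt(30) / 2428416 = 9.02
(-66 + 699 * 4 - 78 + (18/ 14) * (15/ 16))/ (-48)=-99053/ 1792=-55.28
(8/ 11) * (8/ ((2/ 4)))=128/ 11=11.64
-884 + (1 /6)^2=-31823 /36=-883.97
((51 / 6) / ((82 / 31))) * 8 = 1054 / 41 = 25.71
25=25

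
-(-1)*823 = 823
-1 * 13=-13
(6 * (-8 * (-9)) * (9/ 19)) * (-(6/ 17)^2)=-139968/ 5491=-25.49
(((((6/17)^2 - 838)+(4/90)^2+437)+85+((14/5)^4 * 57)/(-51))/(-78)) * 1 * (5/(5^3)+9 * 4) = 149102353562/839109375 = 177.69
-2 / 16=-1 / 8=-0.12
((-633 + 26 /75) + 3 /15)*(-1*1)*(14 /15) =664076 /1125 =590.29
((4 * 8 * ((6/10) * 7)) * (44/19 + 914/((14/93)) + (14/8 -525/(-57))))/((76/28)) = 543839352/1805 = 301296.04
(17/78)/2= 17/156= 0.11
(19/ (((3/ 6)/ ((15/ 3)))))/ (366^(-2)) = 25451640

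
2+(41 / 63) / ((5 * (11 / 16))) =7586 / 3465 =2.19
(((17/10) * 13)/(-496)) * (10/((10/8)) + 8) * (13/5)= -2873/1550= -1.85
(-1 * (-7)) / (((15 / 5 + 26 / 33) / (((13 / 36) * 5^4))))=5005 / 12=417.08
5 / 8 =0.62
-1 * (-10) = 10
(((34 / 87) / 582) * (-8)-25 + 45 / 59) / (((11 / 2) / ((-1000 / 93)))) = 72422668000 / 1528058169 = 47.40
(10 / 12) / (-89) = -5 / 534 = -0.01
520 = 520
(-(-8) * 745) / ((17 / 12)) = 71520 / 17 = 4207.06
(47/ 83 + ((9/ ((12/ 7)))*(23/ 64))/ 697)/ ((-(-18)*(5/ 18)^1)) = 8426393/ 74049280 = 0.11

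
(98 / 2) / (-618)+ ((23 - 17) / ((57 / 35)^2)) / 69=-0.05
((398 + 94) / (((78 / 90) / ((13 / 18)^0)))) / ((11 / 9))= 66420 / 143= 464.48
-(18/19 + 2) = -56/19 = -2.95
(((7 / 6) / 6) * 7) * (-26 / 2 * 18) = -637 / 2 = -318.50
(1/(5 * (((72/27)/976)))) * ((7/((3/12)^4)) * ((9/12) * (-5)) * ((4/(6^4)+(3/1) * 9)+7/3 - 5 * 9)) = 69344800/9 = 7704977.78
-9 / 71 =-0.13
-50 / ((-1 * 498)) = 0.10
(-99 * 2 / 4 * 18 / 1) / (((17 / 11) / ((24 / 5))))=-235224 / 85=-2767.34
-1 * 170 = -170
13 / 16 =0.81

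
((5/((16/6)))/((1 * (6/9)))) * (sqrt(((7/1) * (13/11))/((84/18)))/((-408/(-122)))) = 1.12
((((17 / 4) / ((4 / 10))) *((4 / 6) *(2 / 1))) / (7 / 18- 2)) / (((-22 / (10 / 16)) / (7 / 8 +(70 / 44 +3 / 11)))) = 307275 / 449152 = 0.68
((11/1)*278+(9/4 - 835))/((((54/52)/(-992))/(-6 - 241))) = 525045594.67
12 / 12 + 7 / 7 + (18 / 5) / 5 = 68 / 25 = 2.72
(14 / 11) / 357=2 / 561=0.00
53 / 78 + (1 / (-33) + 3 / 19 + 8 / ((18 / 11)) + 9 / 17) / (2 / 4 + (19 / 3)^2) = 165319075 / 202584954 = 0.82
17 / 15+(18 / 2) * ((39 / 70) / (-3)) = -113 / 210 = -0.54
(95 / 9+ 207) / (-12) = -979 / 54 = -18.13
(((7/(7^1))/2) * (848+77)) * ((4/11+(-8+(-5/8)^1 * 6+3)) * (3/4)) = -1023975/352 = -2909.02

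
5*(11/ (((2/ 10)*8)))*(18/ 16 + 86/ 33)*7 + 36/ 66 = 1897277/ 2112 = 898.33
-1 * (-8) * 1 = 8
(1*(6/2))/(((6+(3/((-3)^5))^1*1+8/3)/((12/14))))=1458/4907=0.30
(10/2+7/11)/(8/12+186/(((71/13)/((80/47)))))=310341/3228467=0.10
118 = 118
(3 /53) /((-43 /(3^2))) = -27 /2279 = -0.01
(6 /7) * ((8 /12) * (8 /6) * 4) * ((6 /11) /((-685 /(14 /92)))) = -64 /173305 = -0.00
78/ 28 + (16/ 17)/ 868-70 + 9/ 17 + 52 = -14.68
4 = 4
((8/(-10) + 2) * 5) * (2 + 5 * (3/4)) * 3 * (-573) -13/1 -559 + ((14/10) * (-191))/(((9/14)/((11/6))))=-16372823/270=-60640.09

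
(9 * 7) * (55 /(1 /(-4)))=-13860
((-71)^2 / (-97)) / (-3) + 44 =17845 / 291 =61.32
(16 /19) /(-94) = -8 /893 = -0.01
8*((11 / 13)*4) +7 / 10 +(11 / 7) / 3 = 77261 / 2730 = 28.30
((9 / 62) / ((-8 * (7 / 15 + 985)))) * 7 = -945 / 7331872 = -0.00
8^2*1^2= 64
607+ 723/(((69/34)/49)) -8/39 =16203029/897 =18063.58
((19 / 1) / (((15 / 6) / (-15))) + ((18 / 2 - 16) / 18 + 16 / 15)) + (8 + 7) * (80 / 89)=-799711 / 8010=-99.84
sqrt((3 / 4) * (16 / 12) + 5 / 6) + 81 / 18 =sqrt(66) / 6 + 9 / 2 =5.85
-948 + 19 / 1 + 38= -891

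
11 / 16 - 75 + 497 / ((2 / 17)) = 4150.19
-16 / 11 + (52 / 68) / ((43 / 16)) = -1.17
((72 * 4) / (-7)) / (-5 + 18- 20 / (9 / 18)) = 1.52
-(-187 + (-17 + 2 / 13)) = 2650 / 13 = 203.85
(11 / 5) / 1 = 11 / 5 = 2.20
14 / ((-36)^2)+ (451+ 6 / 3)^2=132975439 / 648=205209.01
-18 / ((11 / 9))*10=-1620 / 11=-147.27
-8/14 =-0.57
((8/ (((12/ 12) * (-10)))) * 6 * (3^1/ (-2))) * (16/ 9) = 64/ 5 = 12.80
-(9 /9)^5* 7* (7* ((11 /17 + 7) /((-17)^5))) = 6370 /24137569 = 0.00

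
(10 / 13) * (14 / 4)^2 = 245 / 26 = 9.42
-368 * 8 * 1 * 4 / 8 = -1472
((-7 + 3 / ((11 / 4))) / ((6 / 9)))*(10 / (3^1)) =-325 / 11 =-29.55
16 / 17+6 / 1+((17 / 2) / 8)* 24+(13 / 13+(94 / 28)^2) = 148979 / 3332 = 44.71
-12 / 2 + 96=90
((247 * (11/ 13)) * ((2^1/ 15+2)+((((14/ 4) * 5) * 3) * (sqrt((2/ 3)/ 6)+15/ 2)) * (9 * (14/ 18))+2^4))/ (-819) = -36326917/ 49140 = -739.25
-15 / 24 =-5 / 8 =-0.62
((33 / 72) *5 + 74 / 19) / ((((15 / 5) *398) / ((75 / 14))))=10075 / 362976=0.03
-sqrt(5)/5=-0.45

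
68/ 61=1.11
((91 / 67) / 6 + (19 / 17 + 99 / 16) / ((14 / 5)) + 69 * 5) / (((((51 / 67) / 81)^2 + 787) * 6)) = 1444862549493 / 19614572638976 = 0.07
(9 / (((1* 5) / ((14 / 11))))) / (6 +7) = 126 / 715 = 0.18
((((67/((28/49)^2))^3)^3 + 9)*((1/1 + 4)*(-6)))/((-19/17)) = 11297390093550985238858218985415885/652835028992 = 17305122415067936279777.60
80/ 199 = 0.40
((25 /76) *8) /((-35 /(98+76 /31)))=-31140 /4123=-7.55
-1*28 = -28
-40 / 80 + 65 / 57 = 73 / 114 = 0.64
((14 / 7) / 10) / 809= 0.00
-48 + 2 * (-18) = -84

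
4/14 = 2/7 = 0.29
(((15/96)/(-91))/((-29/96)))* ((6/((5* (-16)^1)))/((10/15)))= -0.00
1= 1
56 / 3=18.67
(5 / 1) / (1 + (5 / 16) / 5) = 80 / 17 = 4.71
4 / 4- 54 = -53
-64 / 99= -0.65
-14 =-14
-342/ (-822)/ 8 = 57/ 1096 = 0.05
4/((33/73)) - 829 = -27065/33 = -820.15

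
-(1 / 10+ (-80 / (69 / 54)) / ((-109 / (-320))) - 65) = 248.71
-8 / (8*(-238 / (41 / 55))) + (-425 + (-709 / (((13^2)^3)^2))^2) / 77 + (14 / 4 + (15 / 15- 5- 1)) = -24926496977131842687497159439957 / 3552631042100255006090091637745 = -7.02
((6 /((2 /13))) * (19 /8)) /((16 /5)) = 3705 /128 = 28.95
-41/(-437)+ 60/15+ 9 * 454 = 1787371/437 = 4090.09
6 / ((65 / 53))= 318 / 65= 4.89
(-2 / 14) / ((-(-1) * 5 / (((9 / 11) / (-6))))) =3 / 770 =0.00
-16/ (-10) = 8/ 5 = 1.60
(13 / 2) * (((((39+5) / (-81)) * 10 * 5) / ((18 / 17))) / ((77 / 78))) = -287300 / 1701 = -168.90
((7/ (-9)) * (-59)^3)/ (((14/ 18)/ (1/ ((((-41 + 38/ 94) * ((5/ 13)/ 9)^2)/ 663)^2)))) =461357128886118380019/ 28090000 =16424248091353.45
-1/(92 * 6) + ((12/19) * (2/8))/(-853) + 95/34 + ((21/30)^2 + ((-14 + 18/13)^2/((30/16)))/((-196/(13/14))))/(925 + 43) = 22911937769594261/8205659164903200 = 2.79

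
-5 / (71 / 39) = -195 / 71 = -2.75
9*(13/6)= 39/2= 19.50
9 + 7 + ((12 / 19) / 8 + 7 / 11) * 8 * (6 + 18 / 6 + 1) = 15304 / 209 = 73.22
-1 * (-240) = 240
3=3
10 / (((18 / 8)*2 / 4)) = 80 / 9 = 8.89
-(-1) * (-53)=-53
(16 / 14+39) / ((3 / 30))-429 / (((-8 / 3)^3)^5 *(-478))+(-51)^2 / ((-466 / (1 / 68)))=11009082625055908783535 / 27430369799151026176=401.35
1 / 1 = 1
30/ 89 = 0.34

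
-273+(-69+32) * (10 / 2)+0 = -458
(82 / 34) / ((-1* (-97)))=41 / 1649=0.02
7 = 7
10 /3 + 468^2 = 657082 /3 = 219027.33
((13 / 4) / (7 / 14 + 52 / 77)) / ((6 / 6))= 1001 / 362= 2.77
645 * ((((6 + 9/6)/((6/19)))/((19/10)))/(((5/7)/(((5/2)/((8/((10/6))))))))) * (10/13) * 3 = 2821875/208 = 13566.71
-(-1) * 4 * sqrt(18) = 12 * sqrt(2) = 16.97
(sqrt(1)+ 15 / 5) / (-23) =-4 / 23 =-0.17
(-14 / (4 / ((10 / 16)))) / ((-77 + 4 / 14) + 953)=-245 / 98144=-0.00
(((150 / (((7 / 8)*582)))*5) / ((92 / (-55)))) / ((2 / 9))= -61875 / 15617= -3.96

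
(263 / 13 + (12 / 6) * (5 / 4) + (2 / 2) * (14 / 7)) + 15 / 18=25.56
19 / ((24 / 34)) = 323 / 12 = 26.92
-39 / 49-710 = -34829 / 49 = -710.80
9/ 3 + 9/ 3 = 6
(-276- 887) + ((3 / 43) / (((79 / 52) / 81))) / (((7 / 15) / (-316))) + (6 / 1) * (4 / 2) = -1104611 / 301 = -3669.80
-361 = -361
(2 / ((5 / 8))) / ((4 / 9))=36 / 5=7.20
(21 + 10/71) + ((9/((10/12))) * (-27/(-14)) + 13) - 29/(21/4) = 368617/7455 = 49.45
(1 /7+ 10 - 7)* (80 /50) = 176 /35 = 5.03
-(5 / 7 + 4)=-33 / 7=-4.71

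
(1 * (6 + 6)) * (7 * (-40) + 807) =6324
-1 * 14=-14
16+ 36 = 52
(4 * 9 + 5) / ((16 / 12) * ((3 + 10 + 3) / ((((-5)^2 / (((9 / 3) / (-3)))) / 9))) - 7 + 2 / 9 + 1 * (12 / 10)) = -3.09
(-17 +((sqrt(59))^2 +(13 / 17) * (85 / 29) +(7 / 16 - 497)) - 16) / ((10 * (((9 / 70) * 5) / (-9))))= 1521107 / 2320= 655.65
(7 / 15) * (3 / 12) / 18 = 7 / 1080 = 0.01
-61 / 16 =-3.81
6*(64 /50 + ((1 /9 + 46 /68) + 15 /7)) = 225469 /8925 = 25.26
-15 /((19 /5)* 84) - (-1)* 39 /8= 5137 /1064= 4.83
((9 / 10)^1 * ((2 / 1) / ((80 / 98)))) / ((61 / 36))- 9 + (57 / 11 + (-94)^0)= -50891 / 33550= -1.52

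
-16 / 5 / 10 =-8 / 25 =-0.32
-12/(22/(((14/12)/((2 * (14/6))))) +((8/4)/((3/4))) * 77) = -9/220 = -0.04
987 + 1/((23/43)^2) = 523972/529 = 990.50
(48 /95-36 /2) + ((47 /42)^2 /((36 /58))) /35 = -368185609 /21115080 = -17.44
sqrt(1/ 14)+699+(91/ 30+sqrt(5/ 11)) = sqrt(14)/ 14+sqrt(55)/ 11+21061/ 30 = 702.97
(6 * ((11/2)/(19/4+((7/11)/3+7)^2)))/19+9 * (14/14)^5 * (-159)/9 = -746849859/4698073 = -158.97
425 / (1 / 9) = 3825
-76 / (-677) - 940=-636304 / 677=-939.89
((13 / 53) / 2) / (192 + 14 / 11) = 143 / 225356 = 0.00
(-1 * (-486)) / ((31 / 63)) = 30618 / 31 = 987.68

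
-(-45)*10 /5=90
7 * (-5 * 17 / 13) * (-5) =2975 / 13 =228.85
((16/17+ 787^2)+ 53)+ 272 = 10534814/17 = 619694.94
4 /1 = 4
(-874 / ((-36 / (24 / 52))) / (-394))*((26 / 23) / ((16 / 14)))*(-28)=0.79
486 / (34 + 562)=243 / 298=0.82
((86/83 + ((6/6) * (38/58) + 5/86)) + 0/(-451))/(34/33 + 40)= 11950653/280280708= 0.04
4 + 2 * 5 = 14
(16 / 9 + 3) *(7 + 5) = 172 / 3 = 57.33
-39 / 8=-4.88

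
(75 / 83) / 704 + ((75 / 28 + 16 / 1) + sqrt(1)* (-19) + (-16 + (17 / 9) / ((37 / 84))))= -12.03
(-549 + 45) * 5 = -2520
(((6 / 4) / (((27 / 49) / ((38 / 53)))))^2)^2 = 751274631121 / 51769445841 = 14.51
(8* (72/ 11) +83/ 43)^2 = 2947.82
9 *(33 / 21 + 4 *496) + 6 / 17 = 2126589 / 119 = 17870.50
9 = 9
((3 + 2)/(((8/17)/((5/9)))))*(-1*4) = -425/18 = -23.61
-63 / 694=-0.09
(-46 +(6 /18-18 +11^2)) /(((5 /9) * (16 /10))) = 129 /2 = 64.50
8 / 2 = 4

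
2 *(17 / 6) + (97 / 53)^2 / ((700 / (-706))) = 6749419 / 2949450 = 2.29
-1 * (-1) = 1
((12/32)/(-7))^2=0.00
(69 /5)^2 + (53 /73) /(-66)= 22937173 /120450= 190.43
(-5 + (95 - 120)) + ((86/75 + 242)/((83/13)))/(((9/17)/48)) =63922246/18675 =3422.88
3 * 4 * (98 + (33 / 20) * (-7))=5187 / 5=1037.40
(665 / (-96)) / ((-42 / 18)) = 95 / 32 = 2.97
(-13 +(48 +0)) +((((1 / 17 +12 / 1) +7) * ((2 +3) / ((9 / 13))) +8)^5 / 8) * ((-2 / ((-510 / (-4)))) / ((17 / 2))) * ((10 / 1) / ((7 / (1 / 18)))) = -93055175748915481 / 77554009197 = -1199875.76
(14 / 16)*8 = 7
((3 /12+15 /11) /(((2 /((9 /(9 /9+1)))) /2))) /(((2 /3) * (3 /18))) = 5751 /88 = 65.35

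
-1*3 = -3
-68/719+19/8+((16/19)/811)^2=3114466287389/1365739240312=2.28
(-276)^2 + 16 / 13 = 990304 / 13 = 76177.23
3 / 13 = 0.23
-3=-3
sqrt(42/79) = sqrt(3318)/79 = 0.73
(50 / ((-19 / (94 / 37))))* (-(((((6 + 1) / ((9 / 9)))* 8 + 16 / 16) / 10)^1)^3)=458109 / 370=1238.13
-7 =-7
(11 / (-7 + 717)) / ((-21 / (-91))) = 143 / 2130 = 0.07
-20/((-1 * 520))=0.04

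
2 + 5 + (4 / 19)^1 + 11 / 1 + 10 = 536 / 19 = 28.21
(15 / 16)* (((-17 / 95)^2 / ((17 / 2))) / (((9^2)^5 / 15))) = 17 / 1118870372232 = 0.00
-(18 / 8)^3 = -11.39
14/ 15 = 0.93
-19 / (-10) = 19 / 10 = 1.90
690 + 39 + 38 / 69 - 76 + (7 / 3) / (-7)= 15024 / 23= 653.22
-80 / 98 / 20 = -2 / 49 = -0.04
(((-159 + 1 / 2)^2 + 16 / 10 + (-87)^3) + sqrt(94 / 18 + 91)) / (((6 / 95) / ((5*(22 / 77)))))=-1203420385 / 84 + 475*sqrt(866) / 63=-14326211.28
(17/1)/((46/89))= 1513/46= 32.89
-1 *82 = -82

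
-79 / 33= -2.39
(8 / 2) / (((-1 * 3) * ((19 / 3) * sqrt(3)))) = -4 * sqrt(3) / 57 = -0.12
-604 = -604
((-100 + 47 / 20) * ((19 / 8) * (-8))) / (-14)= -5301 / 40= -132.52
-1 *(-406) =406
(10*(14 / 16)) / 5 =7 / 4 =1.75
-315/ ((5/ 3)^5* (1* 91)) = -2187/ 8125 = -0.27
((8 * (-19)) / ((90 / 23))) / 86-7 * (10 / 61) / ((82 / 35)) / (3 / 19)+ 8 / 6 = -10745669 / 4839435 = -2.22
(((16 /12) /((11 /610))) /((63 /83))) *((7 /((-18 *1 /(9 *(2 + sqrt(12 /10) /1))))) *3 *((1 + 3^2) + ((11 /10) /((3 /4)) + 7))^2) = -1079699.39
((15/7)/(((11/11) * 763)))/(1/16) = 240/5341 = 0.04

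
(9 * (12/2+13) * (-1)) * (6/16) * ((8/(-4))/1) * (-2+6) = 513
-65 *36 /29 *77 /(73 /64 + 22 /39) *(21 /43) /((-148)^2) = -118053936 /1452778693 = -0.08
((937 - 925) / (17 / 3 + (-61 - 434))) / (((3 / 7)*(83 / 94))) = -1974 / 30461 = -0.06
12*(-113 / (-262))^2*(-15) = -574605 / 17161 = -33.48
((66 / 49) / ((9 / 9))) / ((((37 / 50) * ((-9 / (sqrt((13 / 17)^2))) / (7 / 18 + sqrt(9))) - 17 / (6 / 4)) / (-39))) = 153088650 / 40517953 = 3.78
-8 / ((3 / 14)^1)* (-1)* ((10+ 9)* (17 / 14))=2584 / 3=861.33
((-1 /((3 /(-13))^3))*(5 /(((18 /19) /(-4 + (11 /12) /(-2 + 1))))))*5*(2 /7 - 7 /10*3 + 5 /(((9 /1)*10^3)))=56283213961 /2939328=19148.33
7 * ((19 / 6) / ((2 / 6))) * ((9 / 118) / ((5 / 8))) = 8.12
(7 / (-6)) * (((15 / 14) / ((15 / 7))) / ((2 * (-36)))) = 7 / 864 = 0.01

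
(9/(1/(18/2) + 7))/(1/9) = 729/64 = 11.39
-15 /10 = -3 /2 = -1.50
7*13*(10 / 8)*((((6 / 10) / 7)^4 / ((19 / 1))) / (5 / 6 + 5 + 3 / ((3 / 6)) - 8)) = 3159 / 37472750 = 0.00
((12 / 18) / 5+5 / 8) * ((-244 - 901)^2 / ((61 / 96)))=95442620 / 61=1564633.11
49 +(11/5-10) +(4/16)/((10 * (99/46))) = 41.21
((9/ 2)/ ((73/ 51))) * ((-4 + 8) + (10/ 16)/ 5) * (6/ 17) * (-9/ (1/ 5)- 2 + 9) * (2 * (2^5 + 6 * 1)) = -964953/ 73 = -13218.53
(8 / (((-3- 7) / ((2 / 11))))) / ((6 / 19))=-76 / 165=-0.46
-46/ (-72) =0.64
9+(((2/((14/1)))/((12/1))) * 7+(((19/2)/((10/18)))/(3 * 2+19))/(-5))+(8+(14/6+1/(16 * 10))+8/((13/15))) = 22243171/780000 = 28.52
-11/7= -1.57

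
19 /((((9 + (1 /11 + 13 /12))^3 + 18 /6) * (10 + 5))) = 14566464 /12146002555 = 0.00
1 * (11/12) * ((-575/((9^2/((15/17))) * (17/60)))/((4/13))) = -65.86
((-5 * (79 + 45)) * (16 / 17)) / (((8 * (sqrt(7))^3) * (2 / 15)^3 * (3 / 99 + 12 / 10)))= -86315625 * sqrt(7) / 169099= -1350.51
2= 2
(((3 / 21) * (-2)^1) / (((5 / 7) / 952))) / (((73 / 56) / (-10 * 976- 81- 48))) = 2888780.10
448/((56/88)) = 704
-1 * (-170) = 170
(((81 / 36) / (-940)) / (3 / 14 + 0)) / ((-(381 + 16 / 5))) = 21 / 722296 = 0.00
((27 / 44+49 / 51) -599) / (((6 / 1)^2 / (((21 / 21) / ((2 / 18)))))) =-1340623 / 8976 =-149.36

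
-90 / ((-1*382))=45 / 191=0.24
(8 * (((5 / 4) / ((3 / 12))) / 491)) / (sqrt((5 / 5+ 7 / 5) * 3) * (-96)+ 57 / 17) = -0.00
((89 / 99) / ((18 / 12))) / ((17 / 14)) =2492 / 5049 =0.49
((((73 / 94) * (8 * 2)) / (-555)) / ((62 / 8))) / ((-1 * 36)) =584 / 7277715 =0.00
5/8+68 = 68.62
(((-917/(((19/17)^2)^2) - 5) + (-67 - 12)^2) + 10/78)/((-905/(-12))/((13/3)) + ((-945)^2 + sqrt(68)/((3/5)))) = 3199586220588033672/505868640325098741485 - 11942643883456*sqrt(17)/505868640325098741485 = 0.01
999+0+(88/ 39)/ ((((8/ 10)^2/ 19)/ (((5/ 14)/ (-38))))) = 2180441/ 2184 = 998.37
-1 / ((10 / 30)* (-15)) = 1 / 5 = 0.20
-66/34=-33/17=-1.94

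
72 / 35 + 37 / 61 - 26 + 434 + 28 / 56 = 1755669 / 4270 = 411.16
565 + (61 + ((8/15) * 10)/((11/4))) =20722/33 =627.94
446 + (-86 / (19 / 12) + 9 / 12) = 29825 / 76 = 392.43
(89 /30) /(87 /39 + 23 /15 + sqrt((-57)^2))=1157 /23698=0.05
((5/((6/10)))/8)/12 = 25/288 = 0.09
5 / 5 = 1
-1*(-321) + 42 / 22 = 322.91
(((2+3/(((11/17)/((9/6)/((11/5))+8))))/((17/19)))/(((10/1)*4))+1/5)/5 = 227187/822800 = 0.28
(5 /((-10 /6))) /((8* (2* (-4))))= 0.05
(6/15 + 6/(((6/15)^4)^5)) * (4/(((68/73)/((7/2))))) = 730991364061212961/89128960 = 8201502228.47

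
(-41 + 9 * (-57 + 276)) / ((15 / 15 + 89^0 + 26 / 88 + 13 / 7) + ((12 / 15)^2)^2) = 423.04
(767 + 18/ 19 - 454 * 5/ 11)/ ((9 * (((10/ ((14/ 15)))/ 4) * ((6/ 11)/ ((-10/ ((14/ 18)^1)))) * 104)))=-117371/ 22230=-5.28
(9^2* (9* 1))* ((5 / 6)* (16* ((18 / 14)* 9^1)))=787320 / 7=112474.29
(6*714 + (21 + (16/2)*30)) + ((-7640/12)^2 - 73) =3688348/9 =409816.44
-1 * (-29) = 29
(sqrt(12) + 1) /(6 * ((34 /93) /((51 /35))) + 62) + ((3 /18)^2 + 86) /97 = 93 * sqrt(3) /2953 + 9307819 /10311876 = 0.96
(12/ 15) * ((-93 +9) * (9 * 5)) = -3024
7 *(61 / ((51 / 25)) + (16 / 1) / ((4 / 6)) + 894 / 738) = 268898 / 697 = 385.79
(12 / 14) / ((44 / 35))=15 / 22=0.68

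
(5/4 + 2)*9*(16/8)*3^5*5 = 142155/2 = 71077.50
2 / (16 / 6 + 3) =6 / 17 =0.35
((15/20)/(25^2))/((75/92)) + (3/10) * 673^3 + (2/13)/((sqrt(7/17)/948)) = 1896 * sqrt(119)/91 + 2857698909421/31250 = 91446592.39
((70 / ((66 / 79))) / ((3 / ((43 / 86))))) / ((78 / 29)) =80185 / 15444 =5.19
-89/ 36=-2.47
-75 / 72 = -25 / 24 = -1.04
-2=-2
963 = 963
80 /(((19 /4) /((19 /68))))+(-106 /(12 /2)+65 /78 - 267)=-28471 /102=-279.13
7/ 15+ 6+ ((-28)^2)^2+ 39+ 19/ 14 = 129087593/ 210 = 614702.82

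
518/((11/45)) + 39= 23739/11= 2158.09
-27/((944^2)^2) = -27/794123370496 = -0.00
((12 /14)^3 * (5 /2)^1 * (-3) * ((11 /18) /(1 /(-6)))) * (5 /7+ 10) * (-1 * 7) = -445500 /343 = -1298.83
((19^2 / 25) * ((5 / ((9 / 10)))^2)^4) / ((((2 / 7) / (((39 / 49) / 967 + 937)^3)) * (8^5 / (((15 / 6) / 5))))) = 24103763366560719629082489013671875 / 41868718830254449111104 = 575698613188.60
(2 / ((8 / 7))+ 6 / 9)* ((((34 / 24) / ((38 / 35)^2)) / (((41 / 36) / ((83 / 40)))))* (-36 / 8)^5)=-591975377595 / 60624896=-9764.56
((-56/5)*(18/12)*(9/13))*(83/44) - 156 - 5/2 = -258029/1430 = -180.44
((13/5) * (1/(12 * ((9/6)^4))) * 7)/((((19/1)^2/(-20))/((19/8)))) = -182/4617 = -0.04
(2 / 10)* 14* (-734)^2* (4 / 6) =15085168 / 15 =1005677.87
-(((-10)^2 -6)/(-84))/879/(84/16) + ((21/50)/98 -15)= -581282969/38763900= -15.00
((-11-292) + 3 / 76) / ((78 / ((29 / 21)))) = -222575 / 41496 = -5.36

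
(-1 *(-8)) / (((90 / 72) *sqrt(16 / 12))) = 16 *sqrt(3) / 5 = 5.54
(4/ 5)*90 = 72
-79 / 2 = -39.50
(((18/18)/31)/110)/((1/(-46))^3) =-48668/1705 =-28.54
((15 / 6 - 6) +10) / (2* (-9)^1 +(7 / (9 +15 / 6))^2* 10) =-0.45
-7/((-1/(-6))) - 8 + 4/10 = -248/5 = -49.60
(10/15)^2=4/9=0.44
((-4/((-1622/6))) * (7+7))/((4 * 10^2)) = 21/40550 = 0.00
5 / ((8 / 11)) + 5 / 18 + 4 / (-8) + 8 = 1055 / 72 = 14.65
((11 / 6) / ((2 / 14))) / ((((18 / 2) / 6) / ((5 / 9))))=4.75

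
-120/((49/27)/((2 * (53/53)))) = -132.24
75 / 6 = 25 / 2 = 12.50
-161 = -161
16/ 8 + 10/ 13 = 36/ 13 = 2.77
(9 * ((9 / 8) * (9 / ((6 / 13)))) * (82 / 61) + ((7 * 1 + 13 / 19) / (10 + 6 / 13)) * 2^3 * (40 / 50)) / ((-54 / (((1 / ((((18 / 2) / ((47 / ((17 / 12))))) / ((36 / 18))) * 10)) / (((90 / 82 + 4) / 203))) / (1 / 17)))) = -83273860603661 / 33355208700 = -2496.58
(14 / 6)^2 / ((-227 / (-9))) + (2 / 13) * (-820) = -371643 / 2951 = -125.94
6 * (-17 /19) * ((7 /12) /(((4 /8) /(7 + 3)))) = -1190 /19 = -62.63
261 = 261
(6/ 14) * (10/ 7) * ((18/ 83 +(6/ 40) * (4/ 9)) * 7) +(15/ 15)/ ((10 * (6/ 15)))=3405/ 2324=1.47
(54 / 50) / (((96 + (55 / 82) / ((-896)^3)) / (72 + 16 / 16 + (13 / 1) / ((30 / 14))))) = 629600522600448 / 707813965817125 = 0.89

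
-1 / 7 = -0.14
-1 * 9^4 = -6561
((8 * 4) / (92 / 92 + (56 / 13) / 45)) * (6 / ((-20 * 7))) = -5616 / 4487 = -1.25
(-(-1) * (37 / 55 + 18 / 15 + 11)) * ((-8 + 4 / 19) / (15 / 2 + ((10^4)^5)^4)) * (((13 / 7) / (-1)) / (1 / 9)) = 24519456 / 1463000000000000000000000000000000000000000000000000000000000000000000000000000109725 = 0.00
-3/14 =-0.21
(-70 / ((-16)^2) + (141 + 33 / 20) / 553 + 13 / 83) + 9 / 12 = 26177723 / 29375360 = 0.89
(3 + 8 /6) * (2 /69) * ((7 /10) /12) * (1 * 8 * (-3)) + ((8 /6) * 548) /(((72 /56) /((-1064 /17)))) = -1877501122 /52785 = -35568.84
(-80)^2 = 6400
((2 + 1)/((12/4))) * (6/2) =3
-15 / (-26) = 15 / 26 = 0.58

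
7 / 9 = 0.78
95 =95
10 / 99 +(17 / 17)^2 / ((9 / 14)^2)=2246 / 891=2.52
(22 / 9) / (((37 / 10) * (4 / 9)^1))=1.49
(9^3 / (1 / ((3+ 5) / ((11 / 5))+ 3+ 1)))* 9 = 551124 / 11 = 50102.18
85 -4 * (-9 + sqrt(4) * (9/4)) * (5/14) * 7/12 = 355/4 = 88.75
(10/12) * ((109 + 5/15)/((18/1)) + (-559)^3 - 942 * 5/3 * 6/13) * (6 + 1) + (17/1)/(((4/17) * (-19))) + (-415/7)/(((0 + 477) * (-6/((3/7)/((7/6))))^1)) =-1482401885976865793/1454829012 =-1018952656.12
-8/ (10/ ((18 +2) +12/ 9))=-256/ 15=-17.07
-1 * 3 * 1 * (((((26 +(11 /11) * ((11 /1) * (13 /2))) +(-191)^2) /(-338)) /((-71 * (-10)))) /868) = 31353 /59515040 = 0.00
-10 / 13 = -0.77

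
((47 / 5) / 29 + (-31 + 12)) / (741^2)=-2708 / 79616745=-0.00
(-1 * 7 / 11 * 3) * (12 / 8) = -63 / 22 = -2.86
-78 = -78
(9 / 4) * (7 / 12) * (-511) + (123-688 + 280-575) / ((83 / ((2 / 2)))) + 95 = -778273 / 1328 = -586.05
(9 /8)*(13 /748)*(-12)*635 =-222885 /1496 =-148.99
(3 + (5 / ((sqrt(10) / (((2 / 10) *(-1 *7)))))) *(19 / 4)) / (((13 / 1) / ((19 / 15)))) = 19 / 65 - 2527 *sqrt(10) / 7800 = -0.73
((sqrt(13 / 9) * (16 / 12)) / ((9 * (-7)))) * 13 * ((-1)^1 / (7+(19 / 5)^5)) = 81250 * sqrt(13) / 708175629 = 0.00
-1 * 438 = -438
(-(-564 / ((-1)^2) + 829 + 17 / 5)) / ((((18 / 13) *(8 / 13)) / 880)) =-2494778 / 9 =-277197.56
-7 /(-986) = 7 /986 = 0.01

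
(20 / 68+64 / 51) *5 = 395 / 51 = 7.75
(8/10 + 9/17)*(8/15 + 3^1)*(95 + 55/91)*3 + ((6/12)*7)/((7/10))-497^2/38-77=-307156979/58786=-5225.00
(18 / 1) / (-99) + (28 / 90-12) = -5876 / 495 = -11.87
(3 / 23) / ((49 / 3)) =9 / 1127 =0.01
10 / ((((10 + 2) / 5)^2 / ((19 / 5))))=475 / 72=6.60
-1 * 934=-934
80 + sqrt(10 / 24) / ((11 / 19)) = 19 *sqrt(15) / 66 + 80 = 81.11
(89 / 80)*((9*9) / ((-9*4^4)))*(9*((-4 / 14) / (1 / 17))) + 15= 16.71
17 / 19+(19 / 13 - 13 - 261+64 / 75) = -5016392 / 18525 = -270.79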